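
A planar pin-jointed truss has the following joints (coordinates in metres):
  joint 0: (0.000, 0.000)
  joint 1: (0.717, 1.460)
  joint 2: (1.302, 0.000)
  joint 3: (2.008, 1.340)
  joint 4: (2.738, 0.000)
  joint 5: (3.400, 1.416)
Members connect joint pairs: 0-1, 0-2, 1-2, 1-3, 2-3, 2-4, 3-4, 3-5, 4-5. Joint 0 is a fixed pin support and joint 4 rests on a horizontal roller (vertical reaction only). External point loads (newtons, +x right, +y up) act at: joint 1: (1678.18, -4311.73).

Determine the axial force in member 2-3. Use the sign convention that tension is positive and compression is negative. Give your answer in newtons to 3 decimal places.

2070.470

N=6 nodes, M=9 members, R=3 reactions → 2N=12, M+R=12
member 0 (0-1): L=1.6266, (cx,cy)=(0.4408,0.8976)
member 1 (0-2): L=1.3020, (cx,cy)=(1.0000,0.0000)
member 2 (1-2): L=1.5728, (cx,cy)=(0.3719,-0.9283)
member 3 (1-3): L=1.2966, (cx,cy)=(0.9957,-0.0926)
member 4 (2-3): L=1.5146, (cx,cy)=(0.4661,0.8847)
member 5 (2-4): L=1.4360, (cx,cy)=(1.0000,0.0000)
member 6 (3-4): L=1.5259, (cx,cy)=(0.4784,-0.8781)
member 7 (3-5): L=1.3941, (cx,cy)=(0.9985,0.0545)
member 8 (4-5): L=1.5631, (cx,cy)=(0.4235,0.9059)
solve A·x = −loads:
  F[0-1] = -2548.7391 N (compression)
  F[0-2] = +2801.6853 N (tension)
  F[1-2] = -1973.3555 N (compression)
  F[1-3] = -2076.6313 N (compression)
  F[2-3] = +2070.4704 N (tension)
  F[2-4] = +1102.6152 N (tension)
  F[3-4] = -2304.8317 N (compression)
  F[3-5] = -0.0000 N (compression)
  F[4-5] = +0.0000 N (tension)
  Rx@0 = -1678.1800 N
  Ry@0 = +2287.7515 N
  Ry@4 = +2023.9785 N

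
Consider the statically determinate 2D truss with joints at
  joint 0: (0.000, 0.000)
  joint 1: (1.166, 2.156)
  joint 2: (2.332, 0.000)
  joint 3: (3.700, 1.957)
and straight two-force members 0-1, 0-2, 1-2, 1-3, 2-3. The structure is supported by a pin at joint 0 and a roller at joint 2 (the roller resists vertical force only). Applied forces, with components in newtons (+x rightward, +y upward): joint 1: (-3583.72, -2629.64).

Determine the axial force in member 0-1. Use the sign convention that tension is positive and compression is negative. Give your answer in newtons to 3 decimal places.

-5261.533

N=4 nodes, M=5 members, R=3 reactions → 2N=8, M+R=8
member 0 (0-1): L=2.4511, (cx,cy)=(0.4757,0.8796)
member 1 (0-2): L=2.3320, (cx,cy)=(1.0000,0.0000)
member 2 (1-2): L=2.4511, (cx,cy)=(0.4757,-0.8796)
member 3 (1-3): L=2.5418, (cx,cy)=(0.9969,-0.0783)
member 4 (2-3): L=2.3877, (cx,cy)=(0.5729,0.8196)
solve A·x = −loads:
  F[0-1] = -5261.5327 N (compression)
  F[0-2] = -1080.7839 N (compression)
  F[1-2] = +2271.9636 N (tension)
  F[1-3] = +0.0000 N (tension)
  F[2-3] = -0.0000 N (compression)
  Rx@0 = +3583.7200 N
  Ry@0 = +4628.0706 N
  Ry@2 = -1998.4306 N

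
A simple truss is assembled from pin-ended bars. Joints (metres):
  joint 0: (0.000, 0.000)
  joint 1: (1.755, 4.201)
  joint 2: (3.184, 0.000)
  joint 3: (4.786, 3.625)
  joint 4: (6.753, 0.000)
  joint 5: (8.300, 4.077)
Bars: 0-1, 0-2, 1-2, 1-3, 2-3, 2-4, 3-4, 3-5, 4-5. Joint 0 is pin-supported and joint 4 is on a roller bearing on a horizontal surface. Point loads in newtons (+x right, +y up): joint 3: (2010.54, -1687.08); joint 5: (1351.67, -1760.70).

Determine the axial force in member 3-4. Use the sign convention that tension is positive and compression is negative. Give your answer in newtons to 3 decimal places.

-3664.855

N=6 nodes, M=9 members, R=3 reactions → 2N=12, M+R=12
member 0 (0-1): L=4.5528, (cx,cy)=(0.3855,0.9227)
member 1 (0-2): L=3.1840, (cx,cy)=(1.0000,0.0000)
member 2 (1-2): L=4.4374, (cx,cy)=(0.3220,-0.9467)
member 3 (1-3): L=3.0852, (cx,cy)=(0.9824,-0.1867)
member 4 (2-3): L=3.9632, (cx,cy)=(0.4042,0.9147)
member 5 (2-4): L=3.5690, (cx,cy)=(1.0000,0.0000)
member 6 (3-4): L=4.1243, (cx,cy)=(0.4769,-0.8789)
member 7 (3-5): L=3.5430, (cx,cy)=(0.9918,0.1276)
member 8 (4-5): L=4.3606, (cx,cy)=(0.3548,0.9350)
solve A·x = −loads:
  F[0-1] = +1958.6011 N (tension)
  F[0-2] = +2607.2222 N (tension)
  F[1-2] = -2202.8799 N (compression)
  F[1-3] = +1490.6025 N (tension)
  F[2-3] = +2280.1046 N (tension)
  F[2-4] = +976.1564 N (tension)
  F[3-4] = -3664.8548 N (compression)
  F[3-5] = +2140.8917 N (tension)
  F[4-5] = -2175.3217 N (compression)
  Rx@0 = -3362.2100 N
  Ry@0 = -1807.2387 N
  Ry@4 = +5255.0187 N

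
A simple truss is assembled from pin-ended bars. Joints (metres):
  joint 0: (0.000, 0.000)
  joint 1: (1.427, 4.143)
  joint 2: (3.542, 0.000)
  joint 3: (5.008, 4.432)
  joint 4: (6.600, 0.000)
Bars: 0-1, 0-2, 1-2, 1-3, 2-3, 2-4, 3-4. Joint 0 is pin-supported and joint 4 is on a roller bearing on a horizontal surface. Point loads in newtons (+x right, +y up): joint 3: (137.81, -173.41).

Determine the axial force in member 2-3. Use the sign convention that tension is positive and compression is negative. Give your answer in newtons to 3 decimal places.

49.876

N=5 nodes, M=7 members, R=3 reactions → 2N=10, M+R=10
member 0 (0-1): L=4.3819, (cx,cy)=(0.3257,0.9455)
member 1 (0-2): L=3.5420, (cx,cy)=(1.0000,0.0000)
member 2 (1-2): L=4.6516, (cx,cy)=(0.4547,-0.8907)
member 3 (1-3): L=3.5926, (cx,cy)=(0.9968,0.0804)
member 4 (2-3): L=4.6682, (cx,cy)=(0.3140,0.9494)
member 5 (2-4): L=3.0580, (cx,cy)=(1.0000,0.0000)
member 6 (3-4): L=4.7093, (cx,cy)=(0.3381,-0.9411)
solve A·x = −loads:
  F[0-1] = +53.6368 N (tension)
  F[0-2] = +120.3426 N (tension)
  F[1-2] = -53.1657 N (compression)
  F[1-3] = +41.7761 N (tension)
  F[2-3] = +49.8756 N (tension)
  F[2-4] = +80.5062 N (tension)
  F[3-4] = -238.1435 N (compression)
  Rx@0 = -137.8100 N
  Ry@0 = -50.7129 N
  Ry@4 = +224.1229 N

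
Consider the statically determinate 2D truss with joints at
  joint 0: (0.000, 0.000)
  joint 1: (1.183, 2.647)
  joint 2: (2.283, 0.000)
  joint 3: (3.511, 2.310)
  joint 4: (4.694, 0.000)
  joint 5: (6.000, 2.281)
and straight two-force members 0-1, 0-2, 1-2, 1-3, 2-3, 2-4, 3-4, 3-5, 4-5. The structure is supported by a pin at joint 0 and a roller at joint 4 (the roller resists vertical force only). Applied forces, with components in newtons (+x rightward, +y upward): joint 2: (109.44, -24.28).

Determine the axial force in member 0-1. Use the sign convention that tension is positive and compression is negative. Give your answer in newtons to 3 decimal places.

-13.660

N=6 nodes, M=9 members, R=3 reactions → 2N=12, M+R=12
member 0 (0-1): L=2.8993, (cx,cy)=(0.4080,0.9130)
member 1 (0-2): L=2.2830, (cx,cy)=(1.0000,0.0000)
member 2 (1-2): L=2.8665, (cx,cy)=(0.3837,-0.9234)
member 3 (1-3): L=2.3523, (cx,cy)=(0.9897,-0.1433)
member 4 (2-3): L=2.6161, (cx,cy)=(0.4694,0.8830)
member 5 (2-4): L=2.4110, (cx,cy)=(1.0000,0.0000)
member 6 (3-4): L=2.5953, (cx,cy)=(0.4558,-0.8901)
member 7 (3-5): L=2.4892, (cx,cy)=(0.9999,-0.0117)
member 8 (4-5): L=2.6284, (cx,cy)=(0.4969,0.8678)
solve A·x = −loads:
  F[0-1] = -13.6599 N (compression)
  F[0-2] = +115.0136 N (tension)
  F[1-2] = +15.2991 N (tension)
  F[1-3] = -11.5639 N (compression)
  F[2-3] = +11.4976 N (tension)
  F[2-4] = +6.0476 N (tension)
  F[3-4] = -13.2674 N (compression)
  F[3-5] = -0.0000 N (compression)
  F[4-5] = +0.0000 N (tension)
  Rx@0 = -109.4400 N
  Ry@0 = +12.4710 N
  Ry@4 = +11.8090 N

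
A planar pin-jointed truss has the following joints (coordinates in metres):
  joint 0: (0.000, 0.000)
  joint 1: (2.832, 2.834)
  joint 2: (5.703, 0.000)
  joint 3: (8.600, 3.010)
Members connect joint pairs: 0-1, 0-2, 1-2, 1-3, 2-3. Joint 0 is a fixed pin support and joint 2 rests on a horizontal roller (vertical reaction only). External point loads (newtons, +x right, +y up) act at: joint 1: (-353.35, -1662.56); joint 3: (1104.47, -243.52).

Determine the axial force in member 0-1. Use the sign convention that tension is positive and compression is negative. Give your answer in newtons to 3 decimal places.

N=4 nodes, M=5 members, R=3 reactions → 2N=8, M+R=8
member 0 (0-1): L=4.0065, (cx,cy)=(0.7069,0.7074)
member 1 (0-2): L=5.7030, (cx,cy)=(1.0000,0.0000)
member 2 (1-2): L=4.0341, (cx,cy)=(0.7117,-0.7025)
member 3 (1-3): L=5.7707, (cx,cy)=(0.9995,0.0305)
member 4 (2-3): L=4.1776, (cx,cy)=(0.6935,0.7205)
solve A·x = −loads:
  F[0-1] = -432.4860 N (compression)
  F[0-2] = +1056.8258 N (tension)
  F[1-2] = -1871.2291 N (compression)
  F[1-3] = +1379.9983 N (tension)
  F[2-3] = -396.4023 N (compression)
  Rx@0 = -751.1200 N
  Ry@0 = +305.9217 N
  Ry@2 = +1600.1583 N

-432.486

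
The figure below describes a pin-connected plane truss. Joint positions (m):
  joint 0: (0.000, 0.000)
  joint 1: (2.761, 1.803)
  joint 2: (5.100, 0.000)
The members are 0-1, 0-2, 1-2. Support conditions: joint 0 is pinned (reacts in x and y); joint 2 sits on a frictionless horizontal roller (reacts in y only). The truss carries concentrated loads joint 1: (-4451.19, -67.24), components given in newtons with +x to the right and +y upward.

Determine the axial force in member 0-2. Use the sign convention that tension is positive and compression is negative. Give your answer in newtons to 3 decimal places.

N=3 nodes, M=3 members, R=3 reactions → 2N=6, M+R=6
member 0 (0-1): L=3.2976, (cx,cy)=(0.8373,0.5468)
member 1 (0-2): L=5.1000, (cx,cy)=(1.0000,0.0000)
member 2 (1-2): L=2.9533, (cx,cy)=(0.7920,-0.6105)
solve A·x = −loads:
  F[0-1] = -2934.4567 N (compression)
  F[0-2] = -1994.2144 N (compression)
  F[1-2] = +2517.9259 N (tension)
  Rx@0 = +4451.1900 N
  Ry@0 = +1604.4647 N
  Ry@2 = -1537.2247 N

-1994.214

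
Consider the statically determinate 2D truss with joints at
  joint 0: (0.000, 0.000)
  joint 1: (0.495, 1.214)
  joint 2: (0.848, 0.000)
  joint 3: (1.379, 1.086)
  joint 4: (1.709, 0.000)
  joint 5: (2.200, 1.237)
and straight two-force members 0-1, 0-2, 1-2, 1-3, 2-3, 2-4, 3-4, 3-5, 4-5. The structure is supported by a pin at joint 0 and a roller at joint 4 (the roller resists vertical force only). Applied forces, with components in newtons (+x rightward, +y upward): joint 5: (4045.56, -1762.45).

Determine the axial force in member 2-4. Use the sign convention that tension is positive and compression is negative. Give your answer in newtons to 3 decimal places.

-315.678

N=6 nodes, M=9 members, R=3 reactions → 2N=12, M+R=12
member 0 (0-1): L=1.3110, (cx,cy)=(0.3776,0.9260)
member 1 (0-2): L=0.8480, (cx,cy)=(1.0000,0.0000)
member 2 (1-2): L=1.2643, (cx,cy)=(0.2792,-0.9602)
member 3 (1-3): L=0.8932, (cx,cy)=(0.9897,-0.1433)
member 4 (2-3): L=1.2089, (cx,cy)=(0.4393,0.8984)
member 5 (2-4): L=0.8610, (cx,cy)=(1.0000,0.0000)
member 6 (3-4): L=1.1350, (cx,cy)=(0.2907,-0.9568)
member 7 (3-5): L=0.8348, (cx,cy)=(0.9835,0.1809)
member 8 (4-5): L=1.3309, (cx,cy)=(0.3689,0.9295)
solve A·x = −loads:
  F[0-1] = +3709.1296 N (tension)
  F[0-2] = +2645.1285 N (tension)
  F[1-2] = -3954.5180 N (compression)
  F[1-3] = +2530.6926 N (tension)
  F[2-3] = +4226.8533 N (tension)
  F[2-4] = -315.6783 N (compression)
  F[3-4] = -2605.6911 N (compression)
  F[3-5] = +5204.6771 N (tension)
  F[4-5] = -2909.1295 N (compression)
  Rx@0 = -4045.5600 N
  Ry@0 = -3434.5937 N
  Ry@4 = +5197.0437 N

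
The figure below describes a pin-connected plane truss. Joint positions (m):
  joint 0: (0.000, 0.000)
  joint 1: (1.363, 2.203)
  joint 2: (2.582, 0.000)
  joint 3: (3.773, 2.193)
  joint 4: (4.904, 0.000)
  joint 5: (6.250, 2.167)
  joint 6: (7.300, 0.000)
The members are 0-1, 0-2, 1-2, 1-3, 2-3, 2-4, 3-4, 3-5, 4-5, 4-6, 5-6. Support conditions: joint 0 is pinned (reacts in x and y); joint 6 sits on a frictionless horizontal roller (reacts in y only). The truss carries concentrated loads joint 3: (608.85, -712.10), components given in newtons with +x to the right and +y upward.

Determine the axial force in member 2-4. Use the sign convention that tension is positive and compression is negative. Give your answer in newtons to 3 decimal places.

886.098

N=7 nodes, M=11 members, R=3 reactions → 2N=14, M+R=14
member 0 (0-1): L=2.5906, (cx,cy)=(0.5261,0.8504)
member 1 (0-2): L=2.5820, (cx,cy)=(1.0000,0.0000)
member 2 (1-2): L=2.5178, (cx,cy)=(0.4842,-0.8750)
member 3 (1-3): L=2.4100, (cx,cy)=(1.0000,-0.0041)
member 4 (2-3): L=2.4955, (cx,cy)=(0.4773,0.8788)
member 5 (2-4): L=2.3220, (cx,cy)=(1.0000,0.0000)
member 6 (3-4): L=2.4675, (cx,cy)=(0.4584,-0.8888)
member 7 (3-5): L=2.4771, (cx,cy)=(0.9999,-0.0105)
member 8 (4-5): L=2.5510, (cx,cy)=(0.5276,0.8495)
member 9 (4-6): L=2.3960, (cx,cy)=(1.0000,0.0000)
member 10 (5-6): L=2.4080, (cx,cy)=(0.4360,-0.8999)
solve A·x = −loads:
  F[0-1] = -189.4955 N (compression)
  F[0-2] = +708.5516 N (tension)
  F[1-2] = +185.0692 N (tension)
  F[1-3] = -189.3060 N (compression)
  F[2-3] = -184.2717 N (compression)
  F[2-4] = +886.0982 N (tension)
  F[3-4] = -612.7616 N (compression)
  F[3-5] = -605.2636 N (compression)
  F[4-5] = +641.1061 N (tension)
  F[4-6] = +266.9595 N (tension)
  F[5-6] = -612.2232 N (compression)
  Rx@0 = -608.8500 N
  Ry@0 = +161.1464 N
  Ry@6 = +550.9536 N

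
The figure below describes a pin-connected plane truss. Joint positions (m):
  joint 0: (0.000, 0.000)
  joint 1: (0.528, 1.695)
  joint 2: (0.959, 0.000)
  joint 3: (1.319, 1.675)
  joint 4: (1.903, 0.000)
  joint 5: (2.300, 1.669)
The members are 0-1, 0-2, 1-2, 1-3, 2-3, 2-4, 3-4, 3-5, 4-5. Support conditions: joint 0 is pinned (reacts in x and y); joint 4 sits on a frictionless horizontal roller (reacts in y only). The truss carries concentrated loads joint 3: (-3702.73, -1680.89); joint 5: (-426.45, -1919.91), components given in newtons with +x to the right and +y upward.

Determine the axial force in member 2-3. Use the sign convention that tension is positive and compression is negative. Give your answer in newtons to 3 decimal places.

-3889.226

N=6 nodes, M=9 members, R=3 reactions → 2N=12, M+R=12
member 0 (0-1): L=1.7753, (cx,cy)=(0.2974,0.9548)
member 1 (0-2): L=0.9590, (cx,cy)=(1.0000,0.0000)
member 2 (1-2): L=1.7489, (cx,cy)=(0.2464,-0.9692)
member 3 (1-3): L=0.7913, (cx,cy)=(0.9997,-0.0253)
member 4 (2-3): L=1.7132, (cx,cy)=(0.2101,0.9777)
member 5 (2-4): L=0.9440, (cx,cy)=(1.0000,0.0000)
member 6 (3-4): L=1.7739, (cx,cy)=(0.3292,-0.9443)
member 7 (3-5): L=0.9810, (cx,cy)=(1.0000,-0.0061)
member 8 (4-5): L=1.7156, (cx,cy)=(0.2314,0.9729)
solve A·x = −loads:
  F[0-1] = -3926.0796 N (compression)
  F[0-2] = -2961.5289 N (compression)
  F[1-2] = +3923.3957 N (tension)
  F[1-3] = -2135.1960 N (compression)
  F[2-3] = -3889.2257 N (compression)
  F[2-4] = -1177.4350 N (compression)
  F[3-4] = +2189.4029 N (tension)
  F[3-5] = +30.1898 N (tension)
  F[4-5] = -1973.2878 N (compression)
  Rx@0 = +4129.1800 N
  Ry@0 = +3748.4253 N
  Ry@4 = -147.6253 N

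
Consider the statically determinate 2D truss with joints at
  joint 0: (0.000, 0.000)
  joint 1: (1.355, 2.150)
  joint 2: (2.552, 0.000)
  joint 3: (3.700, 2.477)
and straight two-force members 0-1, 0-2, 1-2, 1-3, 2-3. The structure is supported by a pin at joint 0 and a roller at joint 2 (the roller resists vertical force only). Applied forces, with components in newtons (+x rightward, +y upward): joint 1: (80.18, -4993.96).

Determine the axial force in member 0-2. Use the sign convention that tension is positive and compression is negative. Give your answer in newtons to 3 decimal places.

1513.856

N=4 nodes, M=5 members, R=3 reactions → 2N=8, M+R=8
member 0 (0-1): L=2.5414, (cx,cy)=(0.5332,0.8460)
member 1 (0-2): L=2.5520, (cx,cy)=(1.0000,0.0000)
member 2 (1-2): L=2.4608, (cx,cy)=(0.4864,-0.8737)
member 3 (1-3): L=2.3677, (cx,cy)=(0.9904,0.1381)
member 4 (2-3): L=2.7301, (cx,cy)=(0.4205,0.9073)
solve A·x = −loads:
  F[0-1] = -2688.9234 N (compression)
  F[0-2] = +1513.8561 N (tension)
  F[1-2] = -3112.1363 N (compression)
  F[1-3] = +0.0000 N (tension)
  F[2-3] = -0.0000 N (compression)
  Rx@0 = -80.1800 N
  Ry@0 = +2274.8366 N
  Ry@2 = +2719.1234 N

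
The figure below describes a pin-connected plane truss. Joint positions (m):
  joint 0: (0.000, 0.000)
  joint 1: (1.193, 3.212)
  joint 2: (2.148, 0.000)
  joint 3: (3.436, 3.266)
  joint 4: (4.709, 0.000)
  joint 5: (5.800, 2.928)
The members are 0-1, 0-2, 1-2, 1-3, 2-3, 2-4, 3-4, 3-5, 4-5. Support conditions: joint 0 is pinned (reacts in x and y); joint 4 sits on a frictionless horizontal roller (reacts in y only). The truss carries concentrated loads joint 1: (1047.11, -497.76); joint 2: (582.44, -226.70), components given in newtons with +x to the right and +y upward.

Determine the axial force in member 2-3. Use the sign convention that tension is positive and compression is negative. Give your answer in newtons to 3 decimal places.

N=6 nodes, M=9 members, R=3 reactions → 2N=12, M+R=12
member 0 (0-1): L=3.4264, (cx,cy)=(0.3482,0.9374)
member 1 (0-2): L=2.1480, (cx,cy)=(1.0000,0.0000)
member 2 (1-2): L=3.3510, (cx,cy)=(0.2850,-0.9585)
member 3 (1-3): L=2.2436, (cx,cy)=(0.9997,0.0241)
member 4 (2-3): L=3.5108, (cx,cy)=(0.3669,0.9303)
member 5 (2-4): L=2.5610, (cx,cy)=(1.0000,0.0000)
member 6 (3-4): L=3.5053, (cx,cy)=(0.3632,-0.9317)
member 7 (3-5): L=2.3880, (cx,cy)=(0.9899,-0.1415)
member 8 (4-5): L=3.1247, (cx,cy)=(0.3492,0.9371)
solve A·x = −loads:
  F[0-1] = +233.9223 N (tension)
  F[0-2] = +1548.1031 N (tension)
  F[1-2] = -766.8329 N (compression)
  F[1-3] = -747.3380 N (compression)
  F[2-3] = +1033.8172 N (tension)
  F[2-4] = +367.8468 N (tension)
  F[3-4] = -1012.9000 N (compression)
  F[3-5] = +0.0000 N (tension)
  F[4-5] = -0.0000 N (compression)
  Rx@0 = -1629.5500 N
  Ry@0 = -219.2853 N
  Ry@4 = +943.7453 N

1033.817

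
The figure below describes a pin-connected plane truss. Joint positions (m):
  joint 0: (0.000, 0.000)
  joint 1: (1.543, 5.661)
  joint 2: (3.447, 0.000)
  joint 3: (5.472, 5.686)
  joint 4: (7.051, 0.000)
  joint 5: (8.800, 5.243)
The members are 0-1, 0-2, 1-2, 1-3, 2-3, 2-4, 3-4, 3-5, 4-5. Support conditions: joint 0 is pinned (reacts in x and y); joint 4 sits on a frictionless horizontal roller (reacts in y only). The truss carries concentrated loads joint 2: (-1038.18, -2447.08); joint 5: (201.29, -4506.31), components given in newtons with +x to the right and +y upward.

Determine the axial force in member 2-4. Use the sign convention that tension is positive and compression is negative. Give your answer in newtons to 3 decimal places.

N=6 nodes, M=9 members, R=3 reactions → 2N=12, M+R=12
member 0 (0-1): L=5.8675, (cx,cy)=(0.2630,0.9648)
member 1 (0-2): L=3.4470, (cx,cy)=(1.0000,0.0000)
member 2 (1-2): L=5.9726, (cx,cy)=(0.3188,-0.9478)
member 3 (1-3): L=3.9291, (cx,cy)=(1.0000,0.0064)
member 4 (2-3): L=6.0358, (cx,cy)=(0.3355,0.9420)
member 5 (2-4): L=3.6040, (cx,cy)=(1.0000,0.0000)
member 6 (3-4): L=5.9012, (cx,cy)=(0.2676,-0.9635)
member 7 (3-5): L=3.3574, (cx,cy)=(0.9913,-0.1319)
member 8 (4-5): L=5.5270, (cx,cy)=(0.3164,0.9486)
solve A·x = −loads:
  F[0-1] = +17.2904 N (tension)
  F[0-2] = -841.4369 N (compression)
  F[1-2] = -17.5320 N (compression)
  F[1-3] = +10.1361 N (tension)
  F[2-3] = +2615.2750 N (tension)
  F[2-4] = -686.2618 N (compression)
  F[3-4] = -2782.4674 N (compression)
  F[3-5] = +1646.4635 N (tension)
  F[4-5] = -4521.4119 N (compression)
  Rx@0 = +836.8900 N
  Ry@0 = -16.6818 N
  Ry@4 = +6970.0718 N

-686.262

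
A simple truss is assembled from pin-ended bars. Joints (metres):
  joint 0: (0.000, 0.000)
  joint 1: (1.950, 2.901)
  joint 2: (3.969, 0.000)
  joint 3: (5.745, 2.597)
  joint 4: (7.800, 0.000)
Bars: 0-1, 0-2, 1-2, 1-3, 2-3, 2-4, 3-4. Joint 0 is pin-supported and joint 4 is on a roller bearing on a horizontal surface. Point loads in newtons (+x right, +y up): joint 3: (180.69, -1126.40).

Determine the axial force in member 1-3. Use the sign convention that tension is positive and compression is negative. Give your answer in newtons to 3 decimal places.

N=5 nodes, M=7 members, R=3 reactions → 2N=10, M+R=10
member 0 (0-1): L=3.4955, (cx,cy)=(0.5579,0.8299)
member 1 (0-2): L=3.9690, (cx,cy)=(1.0000,0.0000)
member 2 (1-2): L=3.5344, (cx,cy)=(0.5712,-0.8208)
member 3 (1-3): L=3.8072, (cx,cy)=(0.9968,-0.0798)
member 4 (2-3): L=3.1462, (cx,cy)=(0.5645,0.8254)
member 5 (2-4): L=3.8310, (cx,cy)=(1.0000,0.0000)
member 6 (3-4): L=3.3117, (cx,cy)=(0.6205,-0.7842)
solve A·x = −loads:
  F[0-1] = -285.0868 N (compression)
  F[0-2] = +339.7300 N (tension)
  F[1-2] = +321.7220 N (tension)
  F[1-3] = -343.9182 N (compression)
  F[2-3] = -319.9074 N (compression)
  F[2-4] = +704.0946 N (tension)
  F[3-4] = -1134.6756 N (compression)
  Rx@0 = -180.6900 N
  Ry@0 = +236.6026 N
  Ry@4 = +889.7974 N

-343.918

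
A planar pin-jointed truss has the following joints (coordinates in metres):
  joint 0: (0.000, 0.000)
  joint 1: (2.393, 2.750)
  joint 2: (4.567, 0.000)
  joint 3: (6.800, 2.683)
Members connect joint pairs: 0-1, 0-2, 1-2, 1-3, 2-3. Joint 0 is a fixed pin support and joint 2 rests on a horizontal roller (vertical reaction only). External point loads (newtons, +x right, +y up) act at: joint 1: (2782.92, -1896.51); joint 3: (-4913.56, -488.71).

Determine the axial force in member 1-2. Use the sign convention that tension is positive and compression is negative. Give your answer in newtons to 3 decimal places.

58.454

N=4 nodes, M=5 members, R=3 reactions → 2N=8, M+R=8
member 0 (0-1): L=3.6454, (cx,cy)=(0.6564,0.7544)
member 1 (0-2): L=4.5670, (cx,cy)=(1.0000,0.0000)
member 2 (1-2): L=3.5055, (cx,cy)=(0.6202,-0.7845)
member 3 (1-3): L=4.4075, (cx,cy)=(0.9999,-0.0152)
member 4 (2-3): L=3.4907, (cx,cy)=(0.6397,0.7686)
solve A·x = −loads:
  F[0-1] = -2485.1088 N (compression)
  F[0-2] = -499.3064 N (compression)
  F[1-2] = +58.4542 N (tension)
  F[1-3] = -4451.0190 N (compression)
  F[2-3] = -723.8573 N (compression)
  Rx@0 = +2130.6400 N
  Ry@0 = +1874.7044 N
  Ry@2 = +510.5156 N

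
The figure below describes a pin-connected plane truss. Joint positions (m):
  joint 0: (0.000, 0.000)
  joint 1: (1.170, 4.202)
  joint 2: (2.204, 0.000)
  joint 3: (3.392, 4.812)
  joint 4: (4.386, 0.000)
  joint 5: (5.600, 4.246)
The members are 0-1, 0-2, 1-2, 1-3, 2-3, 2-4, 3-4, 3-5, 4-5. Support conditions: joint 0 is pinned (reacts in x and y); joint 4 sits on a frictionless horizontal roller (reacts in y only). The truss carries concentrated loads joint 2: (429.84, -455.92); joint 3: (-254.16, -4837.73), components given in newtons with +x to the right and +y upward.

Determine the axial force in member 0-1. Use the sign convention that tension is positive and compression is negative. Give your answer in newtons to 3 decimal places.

N=6 nodes, M=9 members, R=3 reactions → 2N=12, M+R=12
member 0 (0-1): L=4.3618, (cx,cy)=(0.2682,0.9634)
member 1 (0-2): L=2.2040, (cx,cy)=(1.0000,0.0000)
member 2 (1-2): L=4.3274, (cx,cy)=(0.2389,-0.9710)
member 3 (1-3): L=2.3042, (cx,cy)=(0.9643,0.2647)
member 4 (2-3): L=4.9565, (cx,cy)=(0.2397,0.9709)
member 5 (2-4): L=2.1820, (cx,cy)=(1.0000,0.0000)
member 6 (3-4): L=4.9136, (cx,cy)=(0.2023,-0.9793)
member 7 (3-5): L=2.2794, (cx,cy)=(0.9687,-0.2483)
member 8 (4-5): L=4.4161, (cx,cy)=(0.2749,0.9615)
solve A·x = −loads:
  F[0-1] = -1662.9805 N (compression)
  F[0-2] = +621.7496 N (tension)
  F[1-2] = +1427.2977 N (tension)
  F[1-3] = -816.2376 N (compression)
  F[2-3] = -957.9573 N (compression)
  F[2-4] = +762.5649 N (tension)
  F[3-4] = -3769.5496 N (compression)
  F[3-5] = -0.0000 N (compression)
  F[4-5] = +0.0000 N (tension)
  Rx@0 = -175.6800 N
  Ry@0 = +1602.0381 N
  Ry@4 = +3691.6119 N

-1662.980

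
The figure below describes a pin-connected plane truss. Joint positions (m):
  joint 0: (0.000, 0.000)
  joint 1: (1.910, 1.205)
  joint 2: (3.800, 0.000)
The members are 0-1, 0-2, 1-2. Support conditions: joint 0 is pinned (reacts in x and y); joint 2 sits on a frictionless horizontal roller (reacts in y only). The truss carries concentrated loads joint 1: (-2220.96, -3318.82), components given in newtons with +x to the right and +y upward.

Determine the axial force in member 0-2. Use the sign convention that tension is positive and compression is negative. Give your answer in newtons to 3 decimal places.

N=3 nodes, M=3 members, R=3 reactions → 2N=6, M+R=6
member 0 (0-1): L=2.2583, (cx,cy)=(0.8458,0.5336)
member 1 (0-2): L=3.8000, (cx,cy)=(1.0000,0.0000)
member 2 (1-2): L=2.2415, (cx,cy)=(0.8432,-0.5376)
solve A·x = −loads:
  F[0-1] = -4413.5277 N (compression)
  F[0-2] = +1511.7892 N (tension)
  F[1-2] = -1792.9149 N (compression)
  Rx@0 = +2220.9600 N
  Ry@0 = +2354.9544 N
  Ry@2 = +963.8656 N

1511.789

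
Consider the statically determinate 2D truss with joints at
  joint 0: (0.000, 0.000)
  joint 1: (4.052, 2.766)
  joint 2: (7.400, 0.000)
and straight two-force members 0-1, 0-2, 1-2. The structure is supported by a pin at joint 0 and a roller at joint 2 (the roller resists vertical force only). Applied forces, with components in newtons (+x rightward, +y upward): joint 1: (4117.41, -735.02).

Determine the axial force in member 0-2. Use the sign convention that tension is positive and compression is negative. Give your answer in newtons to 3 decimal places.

2350.008

N=3 nodes, M=3 members, R=3 reactions → 2N=6, M+R=6
member 0 (0-1): L=4.9061, (cx,cy)=(0.8259,0.5638)
member 1 (0-2): L=7.4000, (cx,cy)=(1.0000,0.0000)
member 2 (1-2): L=4.3428, (cx,cy)=(0.7709,-0.6369)
solve A·x = −loads:
  F[0-1] = +2139.9274 N (tension)
  F[0-2] = +2350.0082 N (tension)
  F[1-2] = -3048.2681 N (compression)
  Rx@0 = -4117.4100 N
  Ry@0 = -1206.4742 N
  Ry@2 = +1941.4942 N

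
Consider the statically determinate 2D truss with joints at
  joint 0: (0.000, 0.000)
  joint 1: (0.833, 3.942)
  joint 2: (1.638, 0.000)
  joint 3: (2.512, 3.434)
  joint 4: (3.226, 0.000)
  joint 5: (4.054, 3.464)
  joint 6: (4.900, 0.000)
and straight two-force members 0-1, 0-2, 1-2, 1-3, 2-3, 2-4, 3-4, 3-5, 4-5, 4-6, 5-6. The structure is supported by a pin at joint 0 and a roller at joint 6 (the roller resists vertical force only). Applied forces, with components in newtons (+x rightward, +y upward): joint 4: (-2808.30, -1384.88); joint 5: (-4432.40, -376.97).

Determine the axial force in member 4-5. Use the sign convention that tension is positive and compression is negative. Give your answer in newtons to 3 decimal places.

-2282.462

N=7 nodes, M=11 members, R=3 reactions → 2N=14, M+R=14
member 0 (0-1): L=4.0291, (cx,cy)=(0.2067,0.9784)
member 1 (0-2): L=1.6380, (cx,cy)=(1.0000,0.0000)
member 2 (1-2): L=4.0234, (cx,cy)=(0.2001,-0.9798)
member 3 (1-3): L=1.7542, (cx,cy)=(0.9571,-0.2896)
member 4 (2-3): L=3.5435, (cx,cy)=(0.2467,0.9691)
member 5 (2-4): L=1.5880, (cx,cy)=(1.0000,0.0000)
member 6 (3-4): L=3.5074, (cx,cy)=(0.2036,-0.9791)
member 7 (3-5): L=1.5423, (cx,cy)=(0.9998,0.0195)
member 8 (4-5): L=3.5616, (cx,cy)=(0.2325,0.9726)
member 9 (4-6): L=1.6740, (cx,cy)=(1.0000,0.0000)
member 10 (5-6): L=3.5658, (cx,cy)=(0.2373,-0.9714)
solve A·x = −loads:
  F[0-1] = -3752.7215 N (compression)
  F[0-2] = -6464.8307 N (compression)
  F[1-2] = +4249.5745 N (tension)
  F[1-3] = -1698.9326 N (compression)
  F[2-3] = -4296.3835 N (compression)
  F[2-4] = -4554.8638 N (compression)
  F[3-4] = +3681.9004 N (tension)
  F[3-5] = -3436.0002 N (compression)
  F[4-5] = -2282.4623 N (compression)
  F[4-6] = -466.4212 N (compression)
  F[5-6] = +1965.9220 N (tension)
  Rx@0 = +7240.7000 N
  Ry@0 = +3671.6407 N
  Ry@6 = -1909.7907 N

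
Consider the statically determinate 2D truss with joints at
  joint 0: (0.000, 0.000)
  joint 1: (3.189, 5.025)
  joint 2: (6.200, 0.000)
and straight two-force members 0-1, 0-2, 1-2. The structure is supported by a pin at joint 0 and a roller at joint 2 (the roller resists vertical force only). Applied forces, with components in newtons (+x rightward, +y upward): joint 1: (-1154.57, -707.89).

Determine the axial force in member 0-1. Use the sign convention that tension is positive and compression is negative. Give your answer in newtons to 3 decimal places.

-1515.463

N=3 nodes, M=3 members, R=3 reactions → 2N=6, M+R=6
member 0 (0-1): L=5.9515, (cx,cy)=(0.5358,0.8443)
member 1 (0-2): L=6.2000, (cx,cy)=(1.0000,0.0000)
member 2 (1-2): L=5.8580, (cx,cy)=(0.5140,-0.8578)
solve A·x = −loads:
  F[0-1] = -1515.4634 N (compression)
  F[0-2] = -342.5372 N (compression)
  F[1-2] = +666.4231 N (tension)
  Rx@0 = +1154.5700 N
  Ry@0 = +1279.5437 N
  Ry@2 = -571.6537 N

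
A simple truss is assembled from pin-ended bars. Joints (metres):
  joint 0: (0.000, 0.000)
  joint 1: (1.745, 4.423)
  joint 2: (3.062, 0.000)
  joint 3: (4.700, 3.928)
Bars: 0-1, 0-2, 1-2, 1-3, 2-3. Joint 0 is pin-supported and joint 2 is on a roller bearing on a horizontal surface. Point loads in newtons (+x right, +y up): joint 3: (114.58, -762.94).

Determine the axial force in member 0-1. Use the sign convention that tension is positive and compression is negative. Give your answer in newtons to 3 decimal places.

N=4 nodes, M=5 members, R=3 reactions → 2N=8, M+R=8
member 0 (0-1): L=4.7548, (cx,cy)=(0.3670,0.9302)
member 1 (0-2): L=3.0620, (cx,cy)=(1.0000,0.0000)
member 2 (1-2): L=4.6149, (cx,cy)=(0.2854,-0.9584)
member 3 (1-3): L=2.9962, (cx,cy)=(0.9863,-0.1652)
member 4 (2-3): L=4.2558, (cx,cy)=(0.3849,0.9230)
solve A·x = −loads:
  F[0-1] = +596.7572 N (tension)
  F[0-2] = -104.4292 N (compression)
  F[1-2] = -649.8974 N (compression)
  F[1-3] = +410.1121 N (tension)
  F[2-3] = -753.2079 N (compression)
  Rx@0 = -114.5800 N
  Ry@0 = -555.1163 N
  Ry@2 = +1318.0563 N

596.757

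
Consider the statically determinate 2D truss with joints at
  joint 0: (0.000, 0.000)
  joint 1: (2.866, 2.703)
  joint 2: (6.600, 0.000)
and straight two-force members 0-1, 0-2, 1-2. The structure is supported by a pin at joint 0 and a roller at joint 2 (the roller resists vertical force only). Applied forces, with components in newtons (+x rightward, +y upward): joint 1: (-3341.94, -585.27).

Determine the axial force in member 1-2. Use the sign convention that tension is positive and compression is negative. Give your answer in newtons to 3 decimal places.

1900.700

N=3 nodes, M=3 members, R=3 reactions → 2N=6, M+R=6
member 0 (0-1): L=3.9396, (cx,cy)=(0.7275,0.6861)
member 1 (0-2): L=6.6000, (cx,cy)=(1.0000,0.0000)
member 2 (1-2): L=4.6097, (cx,cy)=(0.8100,-0.5864)
solve A·x = −loads:
  F[0-1] = -2477.4178 N (compression)
  F[0-2] = -1539.6392 N (compression)
  F[1-2] = +1900.6999 N (tension)
  Rx@0 = +3341.9400 N
  Ry@0 = +1699.7973 N
  Ry@2 = -1114.5273 N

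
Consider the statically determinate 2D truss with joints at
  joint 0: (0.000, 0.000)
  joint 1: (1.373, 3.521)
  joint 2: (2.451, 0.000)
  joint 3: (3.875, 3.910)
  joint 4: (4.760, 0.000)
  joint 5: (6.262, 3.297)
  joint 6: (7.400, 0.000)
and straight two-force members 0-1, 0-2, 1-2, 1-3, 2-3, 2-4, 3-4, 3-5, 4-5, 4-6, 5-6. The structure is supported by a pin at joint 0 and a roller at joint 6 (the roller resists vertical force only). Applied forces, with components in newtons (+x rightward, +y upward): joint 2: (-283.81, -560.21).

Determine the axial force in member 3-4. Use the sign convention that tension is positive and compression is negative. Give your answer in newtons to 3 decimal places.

-155.221

N=7 nodes, M=11 members, R=3 reactions → 2N=14, M+R=14
member 0 (0-1): L=3.7792, (cx,cy)=(0.3633,0.9317)
member 1 (0-2): L=2.4510, (cx,cy)=(1.0000,0.0000)
member 2 (1-2): L=3.6823, (cx,cy)=(0.2927,-0.9562)
member 3 (1-3): L=2.5321, (cx,cy)=(0.9881,0.1536)
member 4 (2-3): L=4.1612, (cx,cy)=(0.3422,0.9396)
member 5 (2-4): L=2.3090, (cx,cy)=(1.0000,0.0000)
member 6 (3-4): L=4.0089, (cx,cy)=(0.2208,-0.9753)
member 7 (3-5): L=2.4645, (cx,cy)=(0.9686,-0.2487)
member 8 (4-5): L=3.6230, (cx,cy)=(0.4146,0.9100)
member 9 (4-6): L=2.6400, (cx,cy)=(1.0000,0.0000)
member 10 (5-6): L=3.4879, (cx,cy)=(0.3263,-0.9453)
solve A·x = −loads:
  F[0-1] = -402.1367 N (compression)
  F[0-2] = -137.7131 N (compression)
  F[1-2] = +351.3460 N (tension)
  F[1-3] = -251.9443 N (compression)
  F[2-3] = +238.6663 N (tension)
  F[2-4] = +167.2803 N (tension)
  F[3-4] = -155.2212 N (compression)
  F[3-5] = -137.3300 N (compression)
  F[4-5] = +166.3614 N (tension)
  F[4-6] = +64.0451 N (tension)
  F[5-6] = -196.2927 N (compression)
  Rx@0 = +283.8100 N
  Ry@0 = +374.6594 N
  Ry@6 = +185.5506 N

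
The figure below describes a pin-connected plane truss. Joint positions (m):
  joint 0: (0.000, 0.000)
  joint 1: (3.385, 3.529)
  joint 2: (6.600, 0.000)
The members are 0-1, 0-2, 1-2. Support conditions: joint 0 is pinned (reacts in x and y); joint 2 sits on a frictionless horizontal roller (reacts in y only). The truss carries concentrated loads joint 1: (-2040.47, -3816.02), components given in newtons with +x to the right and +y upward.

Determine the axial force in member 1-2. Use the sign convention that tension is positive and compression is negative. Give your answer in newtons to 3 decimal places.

-1171.657

N=3 nodes, M=3 members, R=3 reactions → 2N=6, M+R=6
member 0 (0-1): L=4.8900, (cx,cy)=(0.6922,0.7217)
member 1 (0-2): L=6.6000, (cx,cy)=(1.0000,0.0000)
member 2 (1-2): L=4.7739, (cx,cy)=(0.6735,-0.7392)
solve A·x = −loads:
  F[0-1] = -4087.5568 N (compression)
  F[0-2] = +789.0576 N (tension)
  F[1-2] = -1171.6570 N (compression)
  Rx@0 = +2040.4700 N
  Ry@0 = +2949.8974 N
  Ry@2 = +866.1226 N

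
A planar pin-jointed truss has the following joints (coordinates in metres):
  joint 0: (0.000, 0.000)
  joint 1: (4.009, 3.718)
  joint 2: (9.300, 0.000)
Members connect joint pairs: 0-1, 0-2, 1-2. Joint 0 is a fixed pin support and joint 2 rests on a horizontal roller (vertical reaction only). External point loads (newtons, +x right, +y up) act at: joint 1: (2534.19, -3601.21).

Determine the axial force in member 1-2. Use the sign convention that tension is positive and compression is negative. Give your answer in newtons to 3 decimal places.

N=3 nodes, M=3 members, R=3 reactions → 2N=6, M+R=6
member 0 (0-1): L=5.4677, (cx,cy)=(0.7332,0.6800)
member 1 (0-2): L=9.3000, (cx,cy)=(1.0000,0.0000)
member 2 (1-2): L=6.4667, (cx,cy)=(0.8182,-0.5749)
solve A·x = −loads:
  F[0-1] = -1523.0795 N (compression)
  F[0-2] = +3650.9374 N (tension)
  F[1-2] = -4462.2030 N (compression)
  Rx@0 = -2534.1900 N
  Ry@0 = +1035.6864 N
  Ry@2 = +2565.5236 N

-4462.203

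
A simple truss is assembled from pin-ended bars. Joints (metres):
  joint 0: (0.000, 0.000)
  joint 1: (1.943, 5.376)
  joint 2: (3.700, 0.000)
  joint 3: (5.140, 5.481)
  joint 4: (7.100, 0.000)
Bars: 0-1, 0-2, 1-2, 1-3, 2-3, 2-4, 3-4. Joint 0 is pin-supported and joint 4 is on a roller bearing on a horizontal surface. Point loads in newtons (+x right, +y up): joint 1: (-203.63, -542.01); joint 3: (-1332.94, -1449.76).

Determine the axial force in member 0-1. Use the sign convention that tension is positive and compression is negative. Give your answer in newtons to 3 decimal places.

-2102.241

N=5 nodes, M=7 members, R=3 reactions → 2N=10, M+R=10
member 0 (0-1): L=5.7163, (cx,cy)=(0.3399,0.9405)
member 1 (0-2): L=3.7000, (cx,cy)=(1.0000,0.0000)
member 2 (1-2): L=5.6558, (cx,cy)=(0.3107,-0.9505)
member 3 (1-3): L=3.1987, (cx,cy)=(0.9995,0.0328)
member 4 (2-3): L=5.6670, (cx,cy)=(0.2541,0.9672)
member 5 (2-4): L=3.4000, (cx,cy)=(1.0000,0.0000)
member 6 (3-4): L=5.8209, (cx,cy)=(0.3367,-0.9416)
solve A·x = −loads:
  F[0-1] = -2102.2412 N (compression)
  F[0-2] = -822.0132 N (compression)
  F[1-2] = +1476.2630 N (tension)
  F[1-3] = -970.0548 N (compression)
  F[2-3] = -1450.8432 N (compression)
  F[2-4] = +5.2548 N (tension)
  F[3-4] = -15.6061 N (compression)
  Rx@0 = +1536.5700 N
  Ry@0 = +1977.0752 N
  Ry@4 = +14.6948 N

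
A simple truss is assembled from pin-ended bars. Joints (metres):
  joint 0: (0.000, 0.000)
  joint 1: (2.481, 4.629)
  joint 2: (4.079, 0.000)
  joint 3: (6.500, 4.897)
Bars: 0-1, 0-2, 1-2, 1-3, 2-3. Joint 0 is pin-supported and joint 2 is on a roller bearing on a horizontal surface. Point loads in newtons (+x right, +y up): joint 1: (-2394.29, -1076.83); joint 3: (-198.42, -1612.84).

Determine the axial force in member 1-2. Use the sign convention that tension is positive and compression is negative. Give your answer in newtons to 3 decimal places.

N=4 nodes, M=5 members, R=3 reactions → 2N=8, M+R=8
member 0 (0-1): L=5.2520, (cx,cy)=(0.4724,0.8814)
member 1 (0-2): L=4.0790, (cx,cy)=(1.0000,0.0000)
member 2 (1-2): L=4.8971, (cx,cy)=(0.3263,-0.9453)
member 3 (1-3): L=4.0279, (cx,cy)=(0.9978,0.0665)
member 4 (2-3): L=5.4628, (cx,cy)=(0.4432,0.8964)
solve A·x = −loads:
  F[0-1] = -2745.6015 N (compression)
  F[0-2] = -1295.6995 N (compression)
  F[1-2] = +1464.5781 N (tension)
  F[1-3] = +620.7369 N (tension)
  F[2-3] = -1845.2504 N (compression)
  Rx@0 = +2592.7100 N
  Ry@0 = +2419.9362 N
  Ry@2 = +269.7338 N

1464.578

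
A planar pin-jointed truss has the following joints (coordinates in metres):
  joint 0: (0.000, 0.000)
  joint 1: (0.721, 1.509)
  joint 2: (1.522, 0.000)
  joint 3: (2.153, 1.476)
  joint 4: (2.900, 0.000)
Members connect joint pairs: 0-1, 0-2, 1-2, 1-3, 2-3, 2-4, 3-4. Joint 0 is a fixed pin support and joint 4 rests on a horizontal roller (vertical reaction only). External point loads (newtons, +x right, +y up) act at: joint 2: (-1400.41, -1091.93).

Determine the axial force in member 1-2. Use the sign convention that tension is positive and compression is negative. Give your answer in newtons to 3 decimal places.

601.245

N=5 nodes, M=7 members, R=3 reactions → 2N=10, M+R=10
member 0 (0-1): L=1.6724, (cx,cy)=(0.4311,0.9023)
member 1 (0-2): L=1.5220, (cx,cy)=(1.0000,0.0000)
member 2 (1-2): L=1.7084, (cx,cy)=(0.4689,-0.8833)
member 3 (1-3): L=1.4324, (cx,cy)=(0.9997,-0.0230)
member 4 (2-3): L=1.6052, (cx,cy)=(0.3931,0.9195)
member 5 (2-4): L=1.3780, (cx,cy)=(1.0000,0.0000)
member 6 (3-4): L=1.6543, (cx,cy)=(0.4516,-0.8922)
solve A·x = −loads:
  F[0-1] = -575.0385 N (compression)
  F[0-2] = -1152.5011 N (compression)
  F[1-2] = +601.2446 N (tension)
  F[1-3] = -529.9464 N (compression)
  F[2-3] = +609.9688 N (tension)
  F[2-4] = +290.0319 N (tension)
  F[3-4] = -642.2876 N (compression)
  Rx@0 = +1400.4100 N
  Ry@0 = +518.8550 N
  Ry@4 = +573.0750 N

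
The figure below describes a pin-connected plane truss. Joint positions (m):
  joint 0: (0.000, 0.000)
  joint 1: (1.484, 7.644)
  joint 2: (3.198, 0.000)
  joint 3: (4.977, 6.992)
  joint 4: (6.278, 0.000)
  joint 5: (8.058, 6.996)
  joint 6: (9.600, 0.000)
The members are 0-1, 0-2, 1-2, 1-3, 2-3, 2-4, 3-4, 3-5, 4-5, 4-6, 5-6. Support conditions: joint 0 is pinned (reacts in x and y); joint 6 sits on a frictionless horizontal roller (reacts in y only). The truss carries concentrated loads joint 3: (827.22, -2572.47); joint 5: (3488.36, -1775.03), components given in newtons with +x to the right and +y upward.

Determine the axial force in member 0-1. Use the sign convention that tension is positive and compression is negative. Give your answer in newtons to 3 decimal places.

N=7 nodes, M=11 members, R=3 reactions → 2N=14, M+R=14
member 0 (0-1): L=7.7867, (cx,cy)=(0.1906,0.9817)
member 1 (0-2): L=3.1980, (cx,cy)=(1.0000,0.0000)
member 2 (1-2): L=7.8338, (cx,cy)=(0.2188,-0.9758)
member 3 (1-3): L=3.5533, (cx,cy)=(0.9830,-0.1835)
member 4 (2-3): L=7.2148, (cx,cy)=(0.2466,0.9691)
member 5 (2-4): L=3.0800, (cx,cy)=(1.0000,0.0000)
member 6 (3-4): L=7.1120, (cx,cy)=(0.1829,-0.9831)
member 7 (3-5): L=3.0810, (cx,cy)=(1.0000,0.0013)
member 8 (4-5): L=7.2189, (cx,cy)=(0.2466,0.9691)
member 9 (4-6): L=3.3220, (cx,cy)=(1.0000,0.0000)
member 10 (5-6): L=7.1639, (cx,cy)=(0.2152,-0.9766)
solve A·x = −loads:
  F[0-1] = +1650.9749 N (tension)
  F[0-2] = +4000.9357 N (tension)
  F[1-2] = -1796.3323 N (compression)
  F[1-3] = +719.8960 N (tension)
  F[2-3] = +1808.6543 N (tension)
  F[2-4] = +3161.9332 N (tension)
  F[3-4] = -4263.6944 N (compression)
  F[3-5] = +1106.3855 N (tension)
  F[4-5] = +4325.2979 N (tension)
  F[4-6] = +1315.4642 N (tension)
  F[5-6] = -6111.4676 N (compression)
  Rx@0 = -4315.5800 N
  Ry@0 = -1620.7150 N
  Ry@6 = +5968.2150 N

1650.975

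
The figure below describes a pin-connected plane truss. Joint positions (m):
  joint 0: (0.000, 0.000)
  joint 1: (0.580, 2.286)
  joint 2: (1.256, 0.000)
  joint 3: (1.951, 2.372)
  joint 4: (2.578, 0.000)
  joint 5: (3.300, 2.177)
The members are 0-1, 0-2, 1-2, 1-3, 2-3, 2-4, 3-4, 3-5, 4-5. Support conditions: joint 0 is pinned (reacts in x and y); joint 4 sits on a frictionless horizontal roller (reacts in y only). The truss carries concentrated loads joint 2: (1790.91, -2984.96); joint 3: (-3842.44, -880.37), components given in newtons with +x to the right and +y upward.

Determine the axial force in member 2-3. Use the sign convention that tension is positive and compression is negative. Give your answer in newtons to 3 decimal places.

-2205.565

N=6 nodes, M=9 members, R=3 reactions → 2N=12, M+R=12
member 0 (0-1): L=2.3584, (cx,cy)=(0.2459,0.9693)
member 1 (0-2): L=1.2560, (cx,cy)=(1.0000,0.0000)
member 2 (1-2): L=2.3839, (cx,cy)=(0.2836,-0.9590)
member 3 (1-3): L=1.3737, (cx,cy)=(0.9980,0.0626)
member 4 (2-3): L=2.4717, (cx,cy)=(0.2812,0.9597)
member 5 (2-4): L=1.3220, (cx,cy)=(1.0000,0.0000)
member 6 (3-4): L=2.4535, (cx,cy)=(0.2556,-0.9668)
member 7 (3-5): L=1.3630, (cx,cy)=(0.9897,-0.1431)
member 8 (4-5): L=2.2936, (cx,cy)=(0.3148,0.9492)
solve A·x = −loads:
  F[0-1] = -5447.5091 N (compression)
  F[0-2] = -711.8446 N (compression)
  F[1-2] = +5319.9227 N (tension)
  F[1-3] = -2853.8759 N (compression)
  F[2-3] = -2205.5654 N (compression)
  F[2-4] = -374.0003 N (compression)
  F[3-4] = +1463.4741 N (tension)
  F[3-5] = -0.0000 N (tension)
  F[4-5] = +0.0000 N (tension)
  Rx@0 = +2051.5300 N
  Ry@0 = +5280.2082 N
  Ry@4 = -1414.8782 N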